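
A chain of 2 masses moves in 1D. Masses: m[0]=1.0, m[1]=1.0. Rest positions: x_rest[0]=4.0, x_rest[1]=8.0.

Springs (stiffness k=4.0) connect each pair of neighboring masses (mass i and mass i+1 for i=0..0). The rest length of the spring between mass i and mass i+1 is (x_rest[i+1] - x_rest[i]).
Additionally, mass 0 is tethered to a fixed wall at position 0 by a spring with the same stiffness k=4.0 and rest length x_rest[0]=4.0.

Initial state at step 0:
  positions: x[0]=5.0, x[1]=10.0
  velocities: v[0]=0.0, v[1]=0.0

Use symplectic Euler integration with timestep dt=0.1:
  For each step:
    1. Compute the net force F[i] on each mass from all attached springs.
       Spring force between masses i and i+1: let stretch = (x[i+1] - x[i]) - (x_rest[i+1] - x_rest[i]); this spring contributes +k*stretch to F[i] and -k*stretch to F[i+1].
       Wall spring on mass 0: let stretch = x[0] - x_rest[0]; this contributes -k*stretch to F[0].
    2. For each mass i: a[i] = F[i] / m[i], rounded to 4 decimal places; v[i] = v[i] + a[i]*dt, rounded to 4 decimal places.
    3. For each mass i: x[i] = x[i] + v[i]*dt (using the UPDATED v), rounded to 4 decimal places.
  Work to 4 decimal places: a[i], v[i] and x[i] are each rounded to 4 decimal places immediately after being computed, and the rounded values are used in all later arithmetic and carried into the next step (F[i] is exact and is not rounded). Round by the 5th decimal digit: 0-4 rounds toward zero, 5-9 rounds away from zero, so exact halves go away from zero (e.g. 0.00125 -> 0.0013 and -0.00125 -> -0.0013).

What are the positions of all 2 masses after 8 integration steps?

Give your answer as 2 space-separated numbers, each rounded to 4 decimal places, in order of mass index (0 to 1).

Answer: 4.7432 8.8428

Derivation:
Step 0: x=[5.0000 10.0000] v=[0.0000 0.0000]
Step 1: x=[5.0000 9.9600] v=[0.0000 -0.4000]
Step 2: x=[4.9984 9.8816] v=[-0.0160 -0.7840]
Step 3: x=[4.9922 9.7679] v=[-0.0621 -1.1373]
Step 4: x=[4.9773 9.6231] v=[-0.1487 -1.4476]
Step 5: x=[4.9492 9.4525] v=[-0.2813 -1.7059]
Step 6: x=[4.9032 9.2618] v=[-0.4597 -1.9072]
Step 7: x=[4.8355 9.0567] v=[-0.6775 -2.0506]
Step 8: x=[4.7432 8.8428] v=[-0.9232 -2.1391]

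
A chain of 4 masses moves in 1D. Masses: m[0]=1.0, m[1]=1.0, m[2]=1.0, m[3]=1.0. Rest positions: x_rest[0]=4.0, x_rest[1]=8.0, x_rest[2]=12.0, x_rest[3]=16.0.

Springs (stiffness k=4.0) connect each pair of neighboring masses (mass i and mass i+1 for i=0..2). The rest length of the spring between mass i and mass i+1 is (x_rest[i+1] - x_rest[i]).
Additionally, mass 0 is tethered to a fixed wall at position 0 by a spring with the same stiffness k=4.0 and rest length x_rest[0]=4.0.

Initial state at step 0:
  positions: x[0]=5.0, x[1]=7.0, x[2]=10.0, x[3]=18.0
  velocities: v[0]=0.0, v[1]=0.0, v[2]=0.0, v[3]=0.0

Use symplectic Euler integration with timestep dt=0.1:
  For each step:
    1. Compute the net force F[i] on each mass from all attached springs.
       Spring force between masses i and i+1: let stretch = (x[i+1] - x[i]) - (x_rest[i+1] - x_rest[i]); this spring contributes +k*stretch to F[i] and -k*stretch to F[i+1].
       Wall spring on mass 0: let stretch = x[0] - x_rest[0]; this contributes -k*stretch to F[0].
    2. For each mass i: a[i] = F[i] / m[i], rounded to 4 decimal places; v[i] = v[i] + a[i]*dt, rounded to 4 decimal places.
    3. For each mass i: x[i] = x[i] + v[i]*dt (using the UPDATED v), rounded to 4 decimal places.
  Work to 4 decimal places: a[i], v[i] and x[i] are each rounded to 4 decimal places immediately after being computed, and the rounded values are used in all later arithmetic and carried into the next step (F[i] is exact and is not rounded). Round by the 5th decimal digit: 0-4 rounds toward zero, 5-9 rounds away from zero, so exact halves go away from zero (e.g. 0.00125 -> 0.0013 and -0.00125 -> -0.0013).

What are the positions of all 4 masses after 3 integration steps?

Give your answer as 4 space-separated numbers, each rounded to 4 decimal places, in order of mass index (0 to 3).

Answer: 4.3351 7.2396 11.0982 17.1106

Derivation:
Step 0: x=[5.0000 7.0000 10.0000 18.0000] v=[0.0000 0.0000 0.0000 0.0000]
Step 1: x=[4.8800 7.0400 10.2000 17.8400] v=[-1.2000 0.4000 2.0000 -1.6000]
Step 2: x=[4.6512 7.1200 10.5792 17.5344] v=[-2.2880 0.8000 3.7920 -3.0560]
Step 3: x=[4.3351 7.2396 11.0982 17.1106] v=[-3.1610 1.1962 5.1904 -4.2381]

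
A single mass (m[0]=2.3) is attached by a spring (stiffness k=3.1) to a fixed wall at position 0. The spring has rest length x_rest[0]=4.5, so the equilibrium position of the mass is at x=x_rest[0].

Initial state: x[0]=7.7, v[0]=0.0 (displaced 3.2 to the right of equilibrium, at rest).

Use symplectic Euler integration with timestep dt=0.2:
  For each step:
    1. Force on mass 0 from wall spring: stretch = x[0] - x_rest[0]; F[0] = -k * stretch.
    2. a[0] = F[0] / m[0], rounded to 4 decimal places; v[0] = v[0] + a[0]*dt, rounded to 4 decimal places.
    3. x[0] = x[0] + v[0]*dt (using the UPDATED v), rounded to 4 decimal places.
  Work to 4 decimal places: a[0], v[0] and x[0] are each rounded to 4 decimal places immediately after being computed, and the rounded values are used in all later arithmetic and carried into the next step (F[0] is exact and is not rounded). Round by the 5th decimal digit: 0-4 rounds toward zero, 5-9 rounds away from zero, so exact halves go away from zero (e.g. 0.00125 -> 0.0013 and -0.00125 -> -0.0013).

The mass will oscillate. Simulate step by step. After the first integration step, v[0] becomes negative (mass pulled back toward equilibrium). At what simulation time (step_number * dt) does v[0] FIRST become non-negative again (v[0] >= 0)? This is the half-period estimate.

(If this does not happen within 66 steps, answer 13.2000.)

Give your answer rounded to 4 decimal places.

Answer: 2.8000

Derivation:
Step 0: x=[7.7000] v=[0.0000]
Step 1: x=[7.5275] v=[-0.8626]
Step 2: x=[7.1918] v=[-1.6787]
Step 3: x=[6.7109] v=[-2.4043]
Step 4: x=[6.1108] v=[-3.0003]
Step 5: x=[5.4239] v=[-3.4345]
Step 6: x=[4.6872] v=[-3.6836]
Step 7: x=[3.9404] v=[-3.7341]
Step 8: x=[3.2237] v=[-3.5833]
Step 9: x=[2.5758] v=[-3.2393]
Step 10: x=[2.0317] v=[-2.7206]
Step 11: x=[1.6207] v=[-2.0552]
Step 12: x=[1.3649] v=[-1.2790]
Step 13: x=[1.2781] v=[-0.4339]
Step 14: x=[1.3650] v=[0.4346]
First v>=0 after going negative at step 14, time=2.8000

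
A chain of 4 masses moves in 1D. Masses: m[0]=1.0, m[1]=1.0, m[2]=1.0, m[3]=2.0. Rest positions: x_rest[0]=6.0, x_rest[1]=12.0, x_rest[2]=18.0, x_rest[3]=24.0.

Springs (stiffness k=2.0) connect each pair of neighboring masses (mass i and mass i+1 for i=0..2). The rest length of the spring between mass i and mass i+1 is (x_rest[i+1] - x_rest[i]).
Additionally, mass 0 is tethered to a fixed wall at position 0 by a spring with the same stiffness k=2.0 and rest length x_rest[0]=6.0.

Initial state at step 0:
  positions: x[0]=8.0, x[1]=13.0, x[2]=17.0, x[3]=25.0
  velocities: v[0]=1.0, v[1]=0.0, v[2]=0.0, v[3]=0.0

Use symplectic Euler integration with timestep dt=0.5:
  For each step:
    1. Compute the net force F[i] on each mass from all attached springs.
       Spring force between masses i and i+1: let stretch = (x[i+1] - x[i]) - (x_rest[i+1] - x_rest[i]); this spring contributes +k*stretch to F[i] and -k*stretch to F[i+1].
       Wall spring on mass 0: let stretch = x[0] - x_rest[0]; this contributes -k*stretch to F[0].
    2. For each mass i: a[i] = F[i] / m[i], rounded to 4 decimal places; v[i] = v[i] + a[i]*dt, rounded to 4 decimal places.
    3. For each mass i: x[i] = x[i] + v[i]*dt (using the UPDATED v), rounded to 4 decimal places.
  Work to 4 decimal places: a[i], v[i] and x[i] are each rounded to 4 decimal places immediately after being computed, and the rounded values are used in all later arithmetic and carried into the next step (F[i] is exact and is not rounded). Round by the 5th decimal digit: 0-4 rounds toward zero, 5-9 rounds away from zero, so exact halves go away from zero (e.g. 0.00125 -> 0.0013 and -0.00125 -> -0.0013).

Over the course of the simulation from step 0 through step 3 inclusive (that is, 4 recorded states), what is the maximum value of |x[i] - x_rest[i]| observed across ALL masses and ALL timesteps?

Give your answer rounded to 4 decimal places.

Answer: 2.5000

Derivation:
Step 0: x=[8.0000 13.0000 17.0000 25.0000] v=[1.0000 0.0000 0.0000 0.0000]
Step 1: x=[7.0000 12.5000 19.0000 24.5000] v=[-2.0000 -1.0000 4.0000 -1.0000]
Step 2: x=[5.2500 12.5000 20.5000 24.1250] v=[-3.5000 0.0000 3.0000 -0.7500]
Step 3: x=[4.5000 12.8750 19.8125 24.3438] v=[-1.5000 0.7500 -1.3750 0.4375]
Max displacement = 2.5000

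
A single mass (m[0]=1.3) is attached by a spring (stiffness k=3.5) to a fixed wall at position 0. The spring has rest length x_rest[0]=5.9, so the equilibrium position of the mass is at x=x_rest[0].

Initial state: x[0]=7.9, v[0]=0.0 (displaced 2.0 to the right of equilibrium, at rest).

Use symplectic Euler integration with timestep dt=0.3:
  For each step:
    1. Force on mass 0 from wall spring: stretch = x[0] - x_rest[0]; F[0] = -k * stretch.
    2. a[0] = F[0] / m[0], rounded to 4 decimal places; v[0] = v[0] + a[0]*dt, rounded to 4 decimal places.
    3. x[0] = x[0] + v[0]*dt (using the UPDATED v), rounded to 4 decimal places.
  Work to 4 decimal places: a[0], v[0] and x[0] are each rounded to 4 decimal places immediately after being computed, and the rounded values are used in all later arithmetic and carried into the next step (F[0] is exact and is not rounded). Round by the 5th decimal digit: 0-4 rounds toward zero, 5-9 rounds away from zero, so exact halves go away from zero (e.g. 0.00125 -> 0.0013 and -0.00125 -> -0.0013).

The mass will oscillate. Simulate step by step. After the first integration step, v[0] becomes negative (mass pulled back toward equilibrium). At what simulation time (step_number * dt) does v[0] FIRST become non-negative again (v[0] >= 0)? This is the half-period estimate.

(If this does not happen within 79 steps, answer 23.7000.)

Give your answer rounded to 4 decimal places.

Answer: 2.1000

Derivation:
Step 0: x=[7.9000] v=[0.0000]
Step 1: x=[7.4154] v=[-1.6154]
Step 2: x=[6.5636] v=[-2.8394]
Step 3: x=[5.5510] v=[-3.3754]
Step 4: x=[4.6230] v=[-3.0935]
Step 5: x=[4.0044] v=[-2.0621]
Step 6: x=[3.8451] v=[-0.5311]
Step 7: x=[4.1837] v=[1.1286]
First v>=0 after going negative at step 7, time=2.1000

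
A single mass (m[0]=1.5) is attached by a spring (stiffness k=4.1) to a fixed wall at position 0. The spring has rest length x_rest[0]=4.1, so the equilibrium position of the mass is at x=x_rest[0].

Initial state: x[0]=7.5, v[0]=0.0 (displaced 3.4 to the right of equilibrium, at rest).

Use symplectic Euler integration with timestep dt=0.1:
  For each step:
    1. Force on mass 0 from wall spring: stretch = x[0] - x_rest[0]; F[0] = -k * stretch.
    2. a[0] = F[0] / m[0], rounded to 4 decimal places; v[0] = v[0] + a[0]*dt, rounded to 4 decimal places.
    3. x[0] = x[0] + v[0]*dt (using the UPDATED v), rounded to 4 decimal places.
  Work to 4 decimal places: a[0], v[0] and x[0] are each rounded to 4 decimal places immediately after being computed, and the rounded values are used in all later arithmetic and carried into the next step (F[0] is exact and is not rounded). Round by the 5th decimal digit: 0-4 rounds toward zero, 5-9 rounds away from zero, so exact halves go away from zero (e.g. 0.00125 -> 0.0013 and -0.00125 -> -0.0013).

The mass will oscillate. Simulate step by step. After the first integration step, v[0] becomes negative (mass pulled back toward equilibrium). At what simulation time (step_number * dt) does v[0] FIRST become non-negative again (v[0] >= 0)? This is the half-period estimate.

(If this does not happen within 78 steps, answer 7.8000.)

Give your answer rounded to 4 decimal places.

Step 0: x=[7.5000] v=[0.0000]
Step 1: x=[7.4071] v=[-0.9293]
Step 2: x=[7.2238] v=[-1.8332]
Step 3: x=[6.9551] v=[-2.6870]
Step 4: x=[6.6084] v=[-3.4674]
Step 5: x=[6.1931] v=[-4.1530]
Step 6: x=[5.7206] v=[-4.7251]
Step 7: x=[5.2038] v=[-5.1681]
Step 8: x=[4.6568] v=[-5.4698]
Step 9: x=[4.0946] v=[-5.6220]
Step 10: x=[3.5326] v=[-5.6205]
Step 11: x=[2.9861] v=[-5.4654]
Step 12: x=[2.4700] v=[-5.1609]
Step 13: x=[1.9985] v=[-4.7154]
Step 14: x=[1.5844] v=[-4.1410]
Step 15: x=[1.2391] v=[-3.4534]
Step 16: x=[0.9720] v=[-2.6714]
Step 17: x=[0.7904] v=[-1.8164]
Step 18: x=[0.6992] v=[-0.9118]
Step 19: x=[0.7010] v=[0.0178]
First v>=0 after going negative at step 19, time=1.9000

Answer: 1.9000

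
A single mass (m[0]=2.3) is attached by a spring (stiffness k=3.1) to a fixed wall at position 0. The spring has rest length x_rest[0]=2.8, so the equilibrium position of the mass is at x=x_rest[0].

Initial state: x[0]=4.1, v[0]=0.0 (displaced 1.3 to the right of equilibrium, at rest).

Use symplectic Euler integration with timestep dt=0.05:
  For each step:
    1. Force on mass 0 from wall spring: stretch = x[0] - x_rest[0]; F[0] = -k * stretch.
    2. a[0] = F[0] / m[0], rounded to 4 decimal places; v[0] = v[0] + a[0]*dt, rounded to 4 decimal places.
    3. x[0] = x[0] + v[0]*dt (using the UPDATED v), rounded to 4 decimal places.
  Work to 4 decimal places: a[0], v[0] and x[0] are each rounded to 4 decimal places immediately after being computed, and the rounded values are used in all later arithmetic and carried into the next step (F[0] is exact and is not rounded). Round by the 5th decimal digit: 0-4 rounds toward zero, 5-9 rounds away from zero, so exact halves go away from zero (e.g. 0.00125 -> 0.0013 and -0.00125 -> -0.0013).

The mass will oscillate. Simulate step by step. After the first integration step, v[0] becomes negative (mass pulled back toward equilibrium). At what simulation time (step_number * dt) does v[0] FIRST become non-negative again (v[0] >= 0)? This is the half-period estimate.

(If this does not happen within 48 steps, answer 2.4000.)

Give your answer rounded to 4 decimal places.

Step 0: x=[4.1000] v=[0.0000]
Step 1: x=[4.0956] v=[-0.0876]
Step 2: x=[4.0869] v=[-0.1749]
Step 3: x=[4.0738] v=[-0.2616]
Step 4: x=[4.0564] v=[-0.3474]
Step 5: x=[4.0348] v=[-0.4321]
Step 6: x=[4.0090] v=[-0.5153]
Step 7: x=[3.9792] v=[-0.5968]
Step 8: x=[3.9454] v=[-0.6763]
Step 9: x=[3.9077] v=[-0.7535]
Step 10: x=[3.8663] v=[-0.8282]
Step 11: x=[3.8213] v=[-0.9001]
Step 12: x=[3.7729] v=[-0.9689]
Step 13: x=[3.7212] v=[-1.0345]
Step 14: x=[3.6664] v=[-1.0966]
Step 15: x=[3.6087] v=[-1.1550]
Step 16: x=[3.5482] v=[-1.2095]
Step 17: x=[3.4852] v=[-1.2599]
Step 18: x=[3.4199] v=[-1.3061]
Step 19: x=[3.3525] v=[-1.3479]
Step 20: x=[3.2832] v=[-1.3851]
Step 21: x=[3.2123] v=[-1.4177]
Step 22: x=[3.1400] v=[-1.4455]
Step 23: x=[3.0666] v=[-1.4684]
Step 24: x=[2.9923] v=[-1.4864]
Step 25: x=[2.9173] v=[-1.4994]
Step 26: x=[2.8419] v=[-1.5073]
Step 27: x=[2.7664] v=[-1.5101]
Step 28: x=[2.6910] v=[-1.5078]
Step 29: x=[2.6160] v=[-1.5005]
Step 30: x=[2.5416] v=[-1.4881]
Step 31: x=[2.4681] v=[-1.4707]
Step 32: x=[2.3957] v=[-1.4483]
Step 33: x=[2.3246] v=[-1.4211]
Step 34: x=[2.2551] v=[-1.3891]
Step 35: x=[2.1875] v=[-1.3524]
Step 36: x=[2.1219] v=[-1.3111]
Step 37: x=[2.0586] v=[-1.2654]
Step 38: x=[1.9978] v=[-1.2154]
Step 39: x=[1.9397] v=[-1.1613]
Step 40: x=[1.8845] v=[-1.1033]
Step 41: x=[1.8324] v=[-1.0416]
Step 42: x=[1.7836] v=[-0.9764]
Step 43: x=[1.7382] v=[-0.9079]
Step 44: x=[1.6964] v=[-0.8363]
Step 45: x=[1.6583] v=[-0.7619]
Step 46: x=[1.6241] v=[-0.6850]
Step 47: x=[1.5938] v=[-0.6058]
Step 48: x=[1.5676] v=[-0.5245]
v[0] did not become non-negative within 48 steps; using fallback time=2.4000

Answer: 2.4000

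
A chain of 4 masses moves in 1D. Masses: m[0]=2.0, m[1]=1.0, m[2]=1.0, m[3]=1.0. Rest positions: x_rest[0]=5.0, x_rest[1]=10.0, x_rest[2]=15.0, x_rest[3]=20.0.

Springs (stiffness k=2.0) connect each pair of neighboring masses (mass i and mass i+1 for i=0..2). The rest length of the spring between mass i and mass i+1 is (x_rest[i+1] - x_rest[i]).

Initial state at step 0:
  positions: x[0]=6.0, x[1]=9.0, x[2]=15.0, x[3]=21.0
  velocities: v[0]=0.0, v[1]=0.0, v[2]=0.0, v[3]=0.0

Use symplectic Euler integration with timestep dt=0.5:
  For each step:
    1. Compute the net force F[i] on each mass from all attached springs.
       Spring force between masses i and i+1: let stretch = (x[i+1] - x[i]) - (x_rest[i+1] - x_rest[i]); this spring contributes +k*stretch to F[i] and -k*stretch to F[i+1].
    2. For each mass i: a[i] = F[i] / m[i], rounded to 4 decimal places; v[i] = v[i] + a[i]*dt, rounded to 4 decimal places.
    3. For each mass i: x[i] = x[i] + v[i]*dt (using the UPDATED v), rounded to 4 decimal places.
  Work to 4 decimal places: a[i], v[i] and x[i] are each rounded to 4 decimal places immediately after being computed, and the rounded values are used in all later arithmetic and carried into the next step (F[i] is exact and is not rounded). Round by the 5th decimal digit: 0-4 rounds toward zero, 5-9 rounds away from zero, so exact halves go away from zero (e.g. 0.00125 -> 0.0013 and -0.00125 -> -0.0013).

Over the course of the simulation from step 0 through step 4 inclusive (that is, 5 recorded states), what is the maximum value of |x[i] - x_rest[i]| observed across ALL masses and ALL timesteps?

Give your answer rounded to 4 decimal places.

Step 0: x=[6.0000 9.0000 15.0000 21.0000] v=[0.0000 0.0000 0.0000 0.0000]
Step 1: x=[5.5000 10.5000 15.0000 20.5000] v=[-1.0000 3.0000 0.0000 -1.0000]
Step 2: x=[5.0000 11.7500 15.5000 19.7500] v=[-1.0000 2.5000 1.0000 -1.5000]
Step 3: x=[4.9375 11.5000 16.2500 19.3750] v=[-0.1250 -0.5000 1.5000 -0.7500]
Step 4: x=[5.2657 10.3438 16.1875 19.9375] v=[0.6563 -2.3125 -0.1250 1.1250]
Max displacement = 1.7500

Answer: 1.7500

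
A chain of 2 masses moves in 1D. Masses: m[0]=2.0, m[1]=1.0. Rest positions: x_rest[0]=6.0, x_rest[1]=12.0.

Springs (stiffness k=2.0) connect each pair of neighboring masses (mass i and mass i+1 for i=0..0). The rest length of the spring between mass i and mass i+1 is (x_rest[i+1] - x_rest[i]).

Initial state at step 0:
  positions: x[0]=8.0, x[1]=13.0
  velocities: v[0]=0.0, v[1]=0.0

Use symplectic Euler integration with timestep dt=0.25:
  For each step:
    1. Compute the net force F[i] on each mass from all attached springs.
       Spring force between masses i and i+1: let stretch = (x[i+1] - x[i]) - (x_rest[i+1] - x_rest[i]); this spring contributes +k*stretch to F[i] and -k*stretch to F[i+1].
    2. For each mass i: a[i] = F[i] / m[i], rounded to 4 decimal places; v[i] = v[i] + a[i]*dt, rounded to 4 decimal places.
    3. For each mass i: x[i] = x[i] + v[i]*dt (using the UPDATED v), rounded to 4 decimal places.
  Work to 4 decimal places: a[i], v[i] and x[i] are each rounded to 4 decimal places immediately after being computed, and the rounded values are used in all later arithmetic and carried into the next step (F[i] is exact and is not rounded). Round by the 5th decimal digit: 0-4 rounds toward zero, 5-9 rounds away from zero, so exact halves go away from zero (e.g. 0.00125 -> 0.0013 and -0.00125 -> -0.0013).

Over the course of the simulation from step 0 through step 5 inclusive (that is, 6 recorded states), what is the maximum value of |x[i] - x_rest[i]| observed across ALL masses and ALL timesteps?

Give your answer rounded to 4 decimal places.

Answer: 2.1706

Derivation:
Step 0: x=[8.0000 13.0000] v=[0.0000 0.0000]
Step 1: x=[7.9375 13.1250] v=[-0.2500 0.5000]
Step 2: x=[7.8242 13.3516] v=[-0.4531 0.9063]
Step 3: x=[7.6814 13.6373] v=[-0.5713 1.1426]
Step 4: x=[7.5358 13.9285] v=[-0.5823 1.1647]
Step 5: x=[7.4148 14.1706] v=[-0.4841 0.9684]
Max displacement = 2.1706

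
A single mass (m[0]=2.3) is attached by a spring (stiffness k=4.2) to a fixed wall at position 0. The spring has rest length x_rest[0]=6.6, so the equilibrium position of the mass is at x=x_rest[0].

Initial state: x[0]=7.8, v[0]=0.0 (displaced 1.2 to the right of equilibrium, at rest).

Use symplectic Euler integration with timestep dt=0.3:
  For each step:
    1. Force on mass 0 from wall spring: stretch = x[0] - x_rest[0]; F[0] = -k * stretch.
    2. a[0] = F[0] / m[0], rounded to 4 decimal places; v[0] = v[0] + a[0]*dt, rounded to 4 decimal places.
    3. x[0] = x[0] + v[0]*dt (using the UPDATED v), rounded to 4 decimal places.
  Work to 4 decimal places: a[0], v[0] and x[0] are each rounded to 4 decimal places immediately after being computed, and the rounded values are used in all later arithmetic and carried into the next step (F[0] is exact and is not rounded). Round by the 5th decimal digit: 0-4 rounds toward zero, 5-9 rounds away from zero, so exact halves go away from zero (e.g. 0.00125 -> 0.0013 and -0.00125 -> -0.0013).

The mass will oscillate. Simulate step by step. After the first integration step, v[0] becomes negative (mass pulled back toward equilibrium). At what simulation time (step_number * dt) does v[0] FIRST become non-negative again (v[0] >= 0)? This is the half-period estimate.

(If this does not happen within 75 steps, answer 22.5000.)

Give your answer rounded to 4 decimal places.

Answer: 2.4000

Derivation:
Step 0: x=[7.8000] v=[0.0000]
Step 1: x=[7.6028] v=[-0.6574]
Step 2: x=[7.2408] v=[-1.2068]
Step 3: x=[6.7734] v=[-1.5579]
Step 4: x=[6.2775] v=[-1.6529]
Step 5: x=[5.8346] v=[-1.4762]
Step 6: x=[5.5175] v=[-1.0569]
Step 7: x=[5.3783] v=[-0.4639]
Step 8: x=[5.4399] v=[0.2054]
First v>=0 after going negative at step 8, time=2.4000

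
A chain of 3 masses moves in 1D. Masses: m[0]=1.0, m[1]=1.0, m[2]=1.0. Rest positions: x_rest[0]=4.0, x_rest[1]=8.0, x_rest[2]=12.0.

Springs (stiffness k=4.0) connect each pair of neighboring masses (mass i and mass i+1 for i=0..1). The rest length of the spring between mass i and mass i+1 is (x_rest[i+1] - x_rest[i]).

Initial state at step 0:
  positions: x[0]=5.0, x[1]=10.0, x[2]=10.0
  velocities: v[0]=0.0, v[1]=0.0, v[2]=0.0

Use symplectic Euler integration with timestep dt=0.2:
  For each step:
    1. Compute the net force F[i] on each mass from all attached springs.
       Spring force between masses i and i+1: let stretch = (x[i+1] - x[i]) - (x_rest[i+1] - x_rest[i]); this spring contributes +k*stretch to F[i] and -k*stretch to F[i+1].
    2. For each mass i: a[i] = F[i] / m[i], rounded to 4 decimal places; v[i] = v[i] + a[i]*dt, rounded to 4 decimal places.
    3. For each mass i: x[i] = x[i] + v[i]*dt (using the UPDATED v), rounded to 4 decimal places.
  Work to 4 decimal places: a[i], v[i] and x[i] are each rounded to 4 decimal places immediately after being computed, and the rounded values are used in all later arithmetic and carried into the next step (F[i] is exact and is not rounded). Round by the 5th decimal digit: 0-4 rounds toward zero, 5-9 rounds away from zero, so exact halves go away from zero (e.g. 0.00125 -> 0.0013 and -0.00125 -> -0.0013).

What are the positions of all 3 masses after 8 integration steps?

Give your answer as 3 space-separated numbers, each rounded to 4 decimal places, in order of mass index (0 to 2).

Answer: 2.0064 10.0458 12.9477

Derivation:
Step 0: x=[5.0000 10.0000 10.0000] v=[0.0000 0.0000 0.0000]
Step 1: x=[5.1600 9.2000 10.6400] v=[0.8000 -4.0000 3.2000]
Step 2: x=[5.3264 7.9840 11.6896] v=[0.8320 -6.0800 5.2480]
Step 3: x=[5.2780 6.9357 12.7863] v=[-0.2419 -5.2416 5.4835]
Step 4: x=[4.8549 6.5582 13.5869] v=[-2.1157 -1.8873 4.0030]
Step 5: x=[4.0643 7.0328 13.9029] v=[-3.9531 2.3730 1.5800]
Step 6: x=[3.1086 8.1317 13.7597] v=[-4.7783 5.4943 -0.7161]
Step 7: x=[2.3166 9.3273 13.3560] v=[-3.9598 5.9782 -2.0185]
Step 8: x=[2.0064 10.0458 12.9477] v=[-1.5512 3.5926 -2.0415]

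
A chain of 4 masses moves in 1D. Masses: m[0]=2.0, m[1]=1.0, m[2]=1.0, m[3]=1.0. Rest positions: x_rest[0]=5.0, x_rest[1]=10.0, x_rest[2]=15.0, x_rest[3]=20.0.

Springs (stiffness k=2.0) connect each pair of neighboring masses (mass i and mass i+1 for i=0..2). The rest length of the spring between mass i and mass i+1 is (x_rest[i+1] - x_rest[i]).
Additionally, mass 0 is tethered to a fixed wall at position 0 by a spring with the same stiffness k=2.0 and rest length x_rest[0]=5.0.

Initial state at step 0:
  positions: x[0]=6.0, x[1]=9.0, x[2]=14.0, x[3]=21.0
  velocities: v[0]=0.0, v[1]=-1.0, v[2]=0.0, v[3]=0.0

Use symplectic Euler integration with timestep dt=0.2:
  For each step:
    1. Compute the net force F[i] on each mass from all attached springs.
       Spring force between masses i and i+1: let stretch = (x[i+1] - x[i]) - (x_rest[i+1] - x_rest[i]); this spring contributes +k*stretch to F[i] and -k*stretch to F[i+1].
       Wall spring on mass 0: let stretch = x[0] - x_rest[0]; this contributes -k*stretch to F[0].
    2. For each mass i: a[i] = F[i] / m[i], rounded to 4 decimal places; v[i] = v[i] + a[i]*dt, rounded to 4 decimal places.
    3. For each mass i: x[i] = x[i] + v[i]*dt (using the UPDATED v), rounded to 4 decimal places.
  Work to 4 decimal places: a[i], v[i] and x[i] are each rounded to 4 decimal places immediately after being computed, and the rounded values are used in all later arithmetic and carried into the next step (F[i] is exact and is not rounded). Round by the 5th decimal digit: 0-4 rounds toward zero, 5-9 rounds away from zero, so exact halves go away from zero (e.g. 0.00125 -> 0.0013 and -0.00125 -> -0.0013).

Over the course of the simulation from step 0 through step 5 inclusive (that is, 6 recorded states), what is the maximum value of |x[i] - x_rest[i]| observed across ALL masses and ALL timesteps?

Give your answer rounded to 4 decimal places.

Step 0: x=[6.0000 9.0000 14.0000 21.0000] v=[0.0000 -1.0000 0.0000 0.0000]
Step 1: x=[5.8800 8.9600 14.1600 20.8400] v=[-0.6000 -0.2000 0.8000 -0.8000]
Step 2: x=[5.6480 9.0896 14.4384 20.5456] v=[-1.1600 0.6480 1.3920 -1.4720]
Step 3: x=[5.3277 9.3718 14.7775 20.1626] v=[-1.6013 1.4109 1.6954 -1.9149]
Step 4: x=[4.9561 9.7629 15.1149 19.7488] v=[-1.8580 1.9555 1.6872 -2.0689]
Step 5: x=[4.5785 10.1976 15.3949 19.3643] v=[-1.8879 2.1736 1.4000 -1.9225]
Max displacement = 1.0400

Answer: 1.0400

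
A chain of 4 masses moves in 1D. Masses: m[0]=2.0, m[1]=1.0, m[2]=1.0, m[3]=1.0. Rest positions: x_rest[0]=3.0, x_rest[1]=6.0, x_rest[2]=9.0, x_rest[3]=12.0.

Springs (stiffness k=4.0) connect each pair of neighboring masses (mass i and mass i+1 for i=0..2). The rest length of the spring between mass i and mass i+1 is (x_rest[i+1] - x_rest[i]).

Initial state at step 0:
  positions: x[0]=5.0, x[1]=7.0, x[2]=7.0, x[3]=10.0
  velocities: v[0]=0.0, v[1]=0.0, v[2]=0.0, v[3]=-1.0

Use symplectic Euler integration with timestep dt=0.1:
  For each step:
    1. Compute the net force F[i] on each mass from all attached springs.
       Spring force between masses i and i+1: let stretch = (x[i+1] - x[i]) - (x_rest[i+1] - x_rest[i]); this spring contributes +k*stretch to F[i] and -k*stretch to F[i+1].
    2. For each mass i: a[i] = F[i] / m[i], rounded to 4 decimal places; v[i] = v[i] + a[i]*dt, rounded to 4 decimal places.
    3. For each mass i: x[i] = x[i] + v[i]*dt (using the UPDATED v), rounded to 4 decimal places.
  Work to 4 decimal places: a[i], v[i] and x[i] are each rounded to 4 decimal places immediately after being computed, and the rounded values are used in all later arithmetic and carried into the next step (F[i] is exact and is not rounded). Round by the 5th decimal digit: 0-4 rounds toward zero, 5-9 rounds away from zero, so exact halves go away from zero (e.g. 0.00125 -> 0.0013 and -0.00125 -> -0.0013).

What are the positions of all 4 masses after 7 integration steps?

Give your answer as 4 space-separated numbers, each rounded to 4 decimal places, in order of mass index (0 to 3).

Step 0: x=[5.0000 7.0000 7.0000 10.0000] v=[0.0000 0.0000 0.0000 -1.0000]
Step 1: x=[4.9800 6.9200 7.1200 9.9000] v=[-0.2000 -0.8000 1.2000 -1.0000]
Step 2: x=[4.9388 6.7704 7.3432 9.8088] v=[-0.4120 -1.4960 2.2320 -0.9120]
Step 3: x=[4.8742 6.5705 7.6421 9.7390] v=[-0.6457 -1.9995 2.9891 -0.6982]
Step 4: x=[4.7836 6.3456 7.9820 9.7053] v=[-0.9064 -2.2494 3.3992 -0.3370]
Step 5: x=[4.6642 6.1236 8.3254 9.7227] v=[-1.1940 -2.2196 3.4340 0.1737]
Step 6: x=[4.5140 5.9313 8.6366 9.8042] v=[-1.5021 -1.9226 3.1122 0.8148]
Step 7: x=[4.3321 5.7906 8.8863 9.9590] v=[-1.8186 -1.4074 2.4971 1.5478]

Answer: 4.3321 5.7906 8.8863 9.9590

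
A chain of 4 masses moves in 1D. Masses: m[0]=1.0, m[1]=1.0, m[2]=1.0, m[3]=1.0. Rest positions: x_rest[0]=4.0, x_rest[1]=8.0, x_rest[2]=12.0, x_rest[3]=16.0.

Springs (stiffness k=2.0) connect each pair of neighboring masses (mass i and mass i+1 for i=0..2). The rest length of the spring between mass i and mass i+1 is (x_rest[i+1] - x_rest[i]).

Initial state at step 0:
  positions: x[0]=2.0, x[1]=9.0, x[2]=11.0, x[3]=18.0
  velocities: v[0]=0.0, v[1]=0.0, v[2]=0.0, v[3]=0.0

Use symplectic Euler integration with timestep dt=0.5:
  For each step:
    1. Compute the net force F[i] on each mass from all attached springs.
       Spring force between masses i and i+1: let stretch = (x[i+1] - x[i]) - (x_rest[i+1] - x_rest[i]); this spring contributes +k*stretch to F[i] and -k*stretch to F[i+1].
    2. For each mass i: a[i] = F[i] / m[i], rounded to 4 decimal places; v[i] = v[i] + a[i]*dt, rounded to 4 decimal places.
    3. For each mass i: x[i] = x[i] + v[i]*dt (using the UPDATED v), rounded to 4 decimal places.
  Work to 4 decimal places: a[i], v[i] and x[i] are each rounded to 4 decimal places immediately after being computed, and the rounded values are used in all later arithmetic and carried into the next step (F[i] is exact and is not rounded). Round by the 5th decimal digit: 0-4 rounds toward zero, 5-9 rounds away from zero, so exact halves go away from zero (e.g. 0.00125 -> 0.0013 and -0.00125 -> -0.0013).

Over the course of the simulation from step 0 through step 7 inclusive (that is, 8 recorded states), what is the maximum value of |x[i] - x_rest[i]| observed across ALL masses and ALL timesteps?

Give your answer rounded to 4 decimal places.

Step 0: x=[2.0000 9.0000 11.0000 18.0000] v=[0.0000 0.0000 0.0000 0.0000]
Step 1: x=[3.5000 6.5000 13.5000 16.5000] v=[3.0000 -5.0000 5.0000 -3.0000]
Step 2: x=[4.5000 6.0000 14.0000 15.5000] v=[2.0000 -1.0000 1.0000 -2.0000]
Step 3: x=[4.2500 8.7500 11.2500 15.7500] v=[-0.5000 5.5000 -5.5000 0.5000]
Step 4: x=[4.2500 10.5000 9.5000 15.7500] v=[0.0000 3.5000 -3.5000 0.0000]
Step 5: x=[5.3750 8.6250 11.3750 14.6250] v=[2.2500 -3.7500 3.7500 -2.2500]
Step 6: x=[6.1250 6.5000 13.5000 13.8750] v=[1.5000 -4.2500 4.2500 -1.5000]
Step 7: x=[5.0625 7.6875 12.3125 14.9375] v=[-2.1250 2.3750 -2.3750 2.1250]
Max displacement = 2.5000

Answer: 2.5000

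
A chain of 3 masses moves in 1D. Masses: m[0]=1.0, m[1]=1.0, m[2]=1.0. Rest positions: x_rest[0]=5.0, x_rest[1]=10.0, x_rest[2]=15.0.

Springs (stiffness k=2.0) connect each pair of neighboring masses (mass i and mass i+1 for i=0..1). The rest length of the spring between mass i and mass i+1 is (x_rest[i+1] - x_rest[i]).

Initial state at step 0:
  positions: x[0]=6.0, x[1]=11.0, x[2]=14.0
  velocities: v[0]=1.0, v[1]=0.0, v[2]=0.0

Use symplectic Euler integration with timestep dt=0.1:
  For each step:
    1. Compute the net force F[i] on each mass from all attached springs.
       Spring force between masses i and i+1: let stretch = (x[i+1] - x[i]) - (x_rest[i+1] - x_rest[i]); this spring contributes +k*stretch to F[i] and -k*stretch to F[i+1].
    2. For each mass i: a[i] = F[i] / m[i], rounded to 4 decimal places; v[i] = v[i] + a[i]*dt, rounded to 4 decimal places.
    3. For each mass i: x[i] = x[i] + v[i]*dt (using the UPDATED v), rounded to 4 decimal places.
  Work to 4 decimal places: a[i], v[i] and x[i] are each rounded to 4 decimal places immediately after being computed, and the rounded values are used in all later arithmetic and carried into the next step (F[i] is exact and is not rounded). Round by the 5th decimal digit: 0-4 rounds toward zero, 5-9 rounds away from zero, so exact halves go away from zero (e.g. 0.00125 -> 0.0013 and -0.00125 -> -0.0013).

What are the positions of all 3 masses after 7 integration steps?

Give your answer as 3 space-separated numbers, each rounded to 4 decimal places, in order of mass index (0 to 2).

Answer: 6.5096 10.2513 14.9391

Derivation:
Step 0: x=[6.0000 11.0000 14.0000] v=[1.0000 0.0000 0.0000]
Step 1: x=[6.1000 10.9600 14.0400] v=[1.0000 -0.4000 0.4000]
Step 2: x=[6.1972 10.8844 14.1184] v=[0.9720 -0.7560 0.7840]
Step 3: x=[6.2881 10.7797 14.2321] v=[0.9094 -1.0466 1.1372]
Step 4: x=[6.3689 10.6543 14.3768] v=[0.8077 -1.2544 1.4467]
Step 5: x=[6.4354 10.5176 14.5470] v=[0.6648 -1.3670 1.7022]
Step 6: x=[6.4835 10.3798 14.7366] v=[0.4812 -1.3776 1.8963]
Step 7: x=[6.5096 10.2513 14.9391] v=[0.2605 -1.2855 2.0249]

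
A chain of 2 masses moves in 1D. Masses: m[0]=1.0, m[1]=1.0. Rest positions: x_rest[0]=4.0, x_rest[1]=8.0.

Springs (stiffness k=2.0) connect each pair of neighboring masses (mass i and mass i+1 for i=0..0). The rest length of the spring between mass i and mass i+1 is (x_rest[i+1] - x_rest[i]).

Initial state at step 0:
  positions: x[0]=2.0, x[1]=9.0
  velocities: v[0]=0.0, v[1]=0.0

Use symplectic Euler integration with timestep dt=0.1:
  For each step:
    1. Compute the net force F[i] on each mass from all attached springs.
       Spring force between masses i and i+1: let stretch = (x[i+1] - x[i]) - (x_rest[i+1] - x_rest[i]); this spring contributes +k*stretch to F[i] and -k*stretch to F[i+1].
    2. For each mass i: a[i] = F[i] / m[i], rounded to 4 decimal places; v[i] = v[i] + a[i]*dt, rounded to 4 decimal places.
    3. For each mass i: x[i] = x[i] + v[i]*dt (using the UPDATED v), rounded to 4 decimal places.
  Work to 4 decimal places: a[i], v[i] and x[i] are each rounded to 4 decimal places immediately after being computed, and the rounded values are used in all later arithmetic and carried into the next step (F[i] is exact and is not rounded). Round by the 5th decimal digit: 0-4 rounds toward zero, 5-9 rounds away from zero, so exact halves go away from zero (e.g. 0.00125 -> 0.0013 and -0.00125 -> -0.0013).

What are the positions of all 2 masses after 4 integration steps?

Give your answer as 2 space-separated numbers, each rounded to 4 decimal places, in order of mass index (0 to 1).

Answer: 2.5647 8.4353

Derivation:
Step 0: x=[2.0000 9.0000] v=[0.0000 0.0000]
Step 1: x=[2.0600 8.9400] v=[0.6000 -0.6000]
Step 2: x=[2.1776 8.8224] v=[1.1760 -1.1760]
Step 3: x=[2.3481 8.6519] v=[1.7050 -1.7050]
Step 4: x=[2.5647 8.4353] v=[2.1658 -2.1658]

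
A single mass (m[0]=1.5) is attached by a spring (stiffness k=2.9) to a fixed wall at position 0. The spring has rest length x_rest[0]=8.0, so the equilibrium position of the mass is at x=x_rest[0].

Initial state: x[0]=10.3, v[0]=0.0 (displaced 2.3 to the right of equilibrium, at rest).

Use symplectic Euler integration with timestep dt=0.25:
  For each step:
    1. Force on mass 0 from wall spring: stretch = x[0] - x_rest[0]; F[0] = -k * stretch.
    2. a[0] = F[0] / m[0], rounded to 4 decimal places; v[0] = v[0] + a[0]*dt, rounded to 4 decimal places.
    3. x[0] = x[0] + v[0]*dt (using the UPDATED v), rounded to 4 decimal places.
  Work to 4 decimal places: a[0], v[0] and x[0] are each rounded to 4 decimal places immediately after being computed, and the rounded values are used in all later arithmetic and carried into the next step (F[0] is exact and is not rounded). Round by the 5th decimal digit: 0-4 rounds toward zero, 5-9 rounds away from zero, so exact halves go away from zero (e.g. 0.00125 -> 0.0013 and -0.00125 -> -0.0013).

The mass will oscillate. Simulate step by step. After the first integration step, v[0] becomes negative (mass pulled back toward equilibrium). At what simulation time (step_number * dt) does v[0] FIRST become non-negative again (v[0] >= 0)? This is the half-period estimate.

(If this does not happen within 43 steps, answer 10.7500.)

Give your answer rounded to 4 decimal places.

Answer: 2.2500

Derivation:
Step 0: x=[10.3000] v=[0.0000]
Step 1: x=[10.0221] v=[-1.1117]
Step 2: x=[9.4998] v=[-2.0891]
Step 3: x=[8.7963] v=[-2.8140]
Step 4: x=[7.9966] v=[-3.1989]
Step 5: x=[7.1973] v=[-3.1973]
Step 6: x=[6.4950] v=[-2.8093]
Step 7: x=[5.9745] v=[-2.0819]
Step 8: x=[5.6988] v=[-1.1029]
Step 9: x=[5.7012] v=[0.0094]
First v>=0 after going negative at step 9, time=2.2500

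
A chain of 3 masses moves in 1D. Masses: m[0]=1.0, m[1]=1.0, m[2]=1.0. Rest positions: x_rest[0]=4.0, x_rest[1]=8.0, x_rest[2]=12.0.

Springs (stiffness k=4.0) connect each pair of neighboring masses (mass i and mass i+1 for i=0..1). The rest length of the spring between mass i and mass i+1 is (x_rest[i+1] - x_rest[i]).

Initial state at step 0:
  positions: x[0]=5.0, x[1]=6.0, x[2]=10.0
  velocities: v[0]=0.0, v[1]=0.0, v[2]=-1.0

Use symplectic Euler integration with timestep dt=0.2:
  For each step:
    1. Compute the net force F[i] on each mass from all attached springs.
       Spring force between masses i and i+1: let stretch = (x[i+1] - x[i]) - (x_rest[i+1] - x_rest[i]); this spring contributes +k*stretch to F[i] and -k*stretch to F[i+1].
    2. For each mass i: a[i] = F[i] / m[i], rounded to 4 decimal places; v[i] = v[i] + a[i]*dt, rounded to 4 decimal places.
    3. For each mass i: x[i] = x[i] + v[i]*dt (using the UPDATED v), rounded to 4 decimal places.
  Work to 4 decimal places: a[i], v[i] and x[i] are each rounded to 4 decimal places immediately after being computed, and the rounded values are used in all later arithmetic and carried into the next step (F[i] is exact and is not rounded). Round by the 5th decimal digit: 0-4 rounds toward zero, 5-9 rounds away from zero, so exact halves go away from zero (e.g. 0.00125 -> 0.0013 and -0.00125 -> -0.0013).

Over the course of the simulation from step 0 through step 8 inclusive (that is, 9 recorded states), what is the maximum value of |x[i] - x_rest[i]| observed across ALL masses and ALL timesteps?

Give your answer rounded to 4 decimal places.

Answer: 2.6208

Derivation:
Step 0: x=[5.0000 6.0000 10.0000] v=[0.0000 0.0000 -1.0000]
Step 1: x=[4.5200 6.4800 9.8000] v=[-2.4000 2.4000 -1.0000]
Step 2: x=[3.7136 7.1776 9.7088] v=[-4.0320 3.4880 -0.4560]
Step 3: x=[2.8214 7.7260 9.8526] v=[-4.4608 2.7418 0.7190]
Step 4: x=[2.0740 7.8299 10.2961] v=[-3.7371 0.5194 2.2177]
Step 5: x=[1.6075 7.4074 10.9850] v=[-2.3324 -2.1124 3.4447]
Step 6: x=[1.4290 6.6294 11.7415] v=[-0.8925 -3.8902 3.7826]
Step 7: x=[1.4426 5.8372 12.3201] v=[0.0678 -3.9608 2.8929]
Step 8: x=[1.5193 5.3792 12.5014] v=[0.3835 -2.2902 0.9066]
Max displacement = 2.6208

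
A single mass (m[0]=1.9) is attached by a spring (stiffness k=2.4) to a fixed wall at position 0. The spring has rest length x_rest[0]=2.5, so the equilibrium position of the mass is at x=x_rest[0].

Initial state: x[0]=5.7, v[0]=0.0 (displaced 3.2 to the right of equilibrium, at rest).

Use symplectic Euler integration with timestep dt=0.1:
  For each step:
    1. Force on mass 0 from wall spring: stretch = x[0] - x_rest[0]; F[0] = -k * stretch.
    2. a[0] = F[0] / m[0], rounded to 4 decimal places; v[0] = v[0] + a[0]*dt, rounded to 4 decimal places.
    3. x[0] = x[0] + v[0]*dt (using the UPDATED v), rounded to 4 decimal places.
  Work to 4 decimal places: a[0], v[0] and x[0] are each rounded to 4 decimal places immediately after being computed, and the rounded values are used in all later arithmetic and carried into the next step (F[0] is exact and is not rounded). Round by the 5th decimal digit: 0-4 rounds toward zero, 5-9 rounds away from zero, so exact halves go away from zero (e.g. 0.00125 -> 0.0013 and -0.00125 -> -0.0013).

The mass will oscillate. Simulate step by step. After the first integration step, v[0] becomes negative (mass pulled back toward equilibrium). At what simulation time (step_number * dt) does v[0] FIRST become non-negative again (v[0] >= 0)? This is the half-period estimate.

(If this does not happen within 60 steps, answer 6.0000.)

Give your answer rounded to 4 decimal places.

Answer: 2.8000

Derivation:
Step 0: x=[5.7000] v=[0.0000]
Step 1: x=[5.6596] v=[-0.4042]
Step 2: x=[5.5793] v=[-0.8033]
Step 3: x=[5.4601] v=[-1.1923]
Step 4: x=[5.3035] v=[-1.5662]
Step 5: x=[5.1115] v=[-1.9203]
Step 6: x=[4.8865] v=[-2.2502]
Step 7: x=[4.6313] v=[-2.5517]
Step 8: x=[4.3492] v=[-2.8209]
Step 9: x=[4.0438] v=[-3.0545]
Step 10: x=[3.7189] v=[-3.2495]
Step 11: x=[3.3786] v=[-3.4035]
Step 12: x=[3.0272] v=[-3.5145]
Step 13: x=[2.6691] v=[-3.5811]
Step 14: x=[2.3089] v=[-3.6025]
Step 15: x=[1.9511] v=[-3.5784]
Step 16: x=[1.6002] v=[-3.5091]
Step 17: x=[1.2607] v=[-3.3954]
Step 18: x=[0.9368] v=[-3.2389]
Step 19: x=[0.6327] v=[-3.0414]
Step 20: x=[0.3522] v=[-2.8055]
Step 21: x=[0.0988] v=[-2.5342]
Step 22: x=[-0.1243] v=[-2.2309]
Step 23: x=[-0.3142] v=[-1.8994]
Step 24: x=[-0.4686] v=[-1.5439]
Step 25: x=[-0.5855] v=[-1.1689]
Step 26: x=[-0.6634] v=[-0.7792]
Step 27: x=[-0.7014] v=[-0.3796]
Step 28: x=[-0.6989] v=[0.0248]
First v>=0 after going negative at step 28, time=2.8000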